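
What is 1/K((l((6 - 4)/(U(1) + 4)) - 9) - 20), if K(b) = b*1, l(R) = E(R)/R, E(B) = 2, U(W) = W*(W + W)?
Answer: -1/23 ≈ -0.043478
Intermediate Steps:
U(W) = 2*W² (U(W) = W*(2*W) = 2*W²)
l(R) = 2/R
K(b) = b
1/K((l((6 - 4)/(U(1) + 4)) - 9) - 20) = 1/((2/(((6 - 4)/(2*1² + 4))) - 9) - 20) = 1/((2/((2/(2*1 + 4))) - 9) - 20) = 1/((2/((2/(2 + 4))) - 9) - 20) = 1/((2/((2/6)) - 9) - 20) = 1/((2/((2*(⅙))) - 9) - 20) = 1/((2/(⅓) - 9) - 20) = 1/((2*3 - 9) - 20) = 1/((6 - 9) - 20) = 1/(-3 - 20) = 1/(-23) = -1/23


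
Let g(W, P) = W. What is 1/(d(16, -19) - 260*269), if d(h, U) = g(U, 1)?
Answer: -1/69959 ≈ -1.4294e-5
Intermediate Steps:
d(h, U) = U
1/(d(16, -19) - 260*269) = 1/(-19 - 260*269) = 1/(-19 - 69940) = 1/(-69959) = -1/69959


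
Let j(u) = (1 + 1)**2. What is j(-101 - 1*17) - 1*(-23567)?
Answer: 23571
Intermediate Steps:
j(u) = 4 (j(u) = 2**2 = 4)
j(-101 - 1*17) - 1*(-23567) = 4 - 1*(-23567) = 4 + 23567 = 23571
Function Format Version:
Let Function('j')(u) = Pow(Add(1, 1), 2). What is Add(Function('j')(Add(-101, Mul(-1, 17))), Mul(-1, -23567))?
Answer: 23571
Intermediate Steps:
Function('j')(u) = 4 (Function('j')(u) = Pow(2, 2) = 4)
Add(Function('j')(Add(-101, Mul(-1, 17))), Mul(-1, -23567)) = Add(4, Mul(-1, -23567)) = Add(4, 23567) = 23571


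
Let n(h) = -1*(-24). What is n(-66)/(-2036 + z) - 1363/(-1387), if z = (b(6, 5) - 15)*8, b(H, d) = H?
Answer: 709979/730949 ≈ 0.97131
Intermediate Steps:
n(h) = 24
z = -72 (z = (6 - 15)*8 = -9*8 = -72)
n(-66)/(-2036 + z) - 1363/(-1387) = 24/(-2036 - 72) - 1363/(-1387) = 24/(-2108) - 1363*(-1/1387) = 24*(-1/2108) + 1363/1387 = -6/527 + 1363/1387 = 709979/730949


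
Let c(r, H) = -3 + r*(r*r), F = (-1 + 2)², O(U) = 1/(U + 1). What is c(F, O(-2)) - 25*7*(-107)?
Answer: 18723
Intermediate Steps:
O(U) = 1/(1 + U)
F = 1 (F = 1² = 1)
c(r, H) = -3 + r³ (c(r, H) = -3 + r*r² = -3 + r³)
c(F, O(-2)) - 25*7*(-107) = (-3 + 1³) - 25*7*(-107) = (-3 + 1) - 175*(-107) = -2 + 18725 = 18723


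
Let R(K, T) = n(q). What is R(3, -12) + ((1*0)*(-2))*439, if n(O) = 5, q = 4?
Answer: 5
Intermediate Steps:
R(K, T) = 5
R(3, -12) + ((1*0)*(-2))*439 = 5 + ((1*0)*(-2))*439 = 5 + (0*(-2))*439 = 5 + 0*439 = 5 + 0 = 5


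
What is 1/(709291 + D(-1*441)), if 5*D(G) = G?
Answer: 5/3546014 ≈ 1.4100e-6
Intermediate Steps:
D(G) = G/5
1/(709291 + D(-1*441)) = 1/(709291 + (-1*441)/5) = 1/(709291 + (⅕)*(-441)) = 1/(709291 - 441/5) = 1/(3546014/5) = 5/3546014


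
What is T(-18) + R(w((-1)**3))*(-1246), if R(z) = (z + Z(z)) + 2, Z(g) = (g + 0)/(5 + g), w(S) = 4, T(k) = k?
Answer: -72430/9 ≈ -8047.8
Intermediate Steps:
Z(g) = g/(5 + g)
R(z) = 2 + z + z/(5 + z) (R(z) = (z + z/(5 + z)) + 2 = 2 + z + z/(5 + z))
T(-18) + R(w((-1)**3))*(-1246) = -18 + ((4 + (2 + 4)*(5 + 4))/(5 + 4))*(-1246) = -18 + ((4 + 6*9)/9)*(-1246) = -18 + ((4 + 54)/9)*(-1246) = -18 + ((1/9)*58)*(-1246) = -18 + (58/9)*(-1246) = -18 - 72268/9 = -72430/9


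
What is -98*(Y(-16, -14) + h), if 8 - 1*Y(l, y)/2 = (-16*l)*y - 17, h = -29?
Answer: -704522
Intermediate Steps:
Y(l, y) = 50 + 32*l*y (Y(l, y) = 16 - 2*((-16*l)*y - 17) = 16 - 2*(-16*l*y - 17) = 16 - 2*(-17 - 16*l*y) = 16 + (34 + 32*l*y) = 50 + 32*l*y)
-98*(Y(-16, -14) + h) = -98*((50 + 32*(-16)*(-14)) - 29) = -98*((50 + 7168) - 29) = -98*(7218 - 29) = -98*7189 = -704522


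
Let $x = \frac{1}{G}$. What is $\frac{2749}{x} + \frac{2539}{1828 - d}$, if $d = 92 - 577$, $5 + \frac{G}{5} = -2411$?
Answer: $- \frac{76809916421}{2313} \approx -3.3208 \cdot 10^{7}$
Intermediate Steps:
$G = -12080$ ($G = -25 + 5 \left(-2411\right) = -25 - 12055 = -12080$)
$d = -485$ ($d = 92 - 577 = -485$)
$x = - \frac{1}{12080}$ ($x = \frac{1}{-12080} = - \frac{1}{12080} \approx -8.2781 \cdot 10^{-5}$)
$\frac{2749}{x} + \frac{2539}{1828 - d} = \frac{2749}{- \frac{1}{12080}} + \frac{2539}{1828 - -485} = 2749 \left(-12080\right) + \frac{2539}{1828 + 485} = -33207920 + \frac{2539}{2313} = - \frac{76809916421}{2313}$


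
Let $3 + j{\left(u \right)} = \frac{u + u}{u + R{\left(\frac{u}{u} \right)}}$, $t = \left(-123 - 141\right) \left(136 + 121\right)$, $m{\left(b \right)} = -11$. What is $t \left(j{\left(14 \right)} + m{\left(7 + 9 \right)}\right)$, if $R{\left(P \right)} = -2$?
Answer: $791560$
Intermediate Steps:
$t = -67848$ ($t = \left(-264\right) 257 = -67848$)
$j{\left(u \right)} = -3 + \frac{2 u}{-2 + u}$ ($j{\left(u \right)} = -3 + \frac{u + u}{u - 2} = -3 + \frac{2 u}{-2 + u}$)
$t \left(j{\left(14 \right)} + m{\left(7 + 9 \right)}\right) = - 67848 \left(\frac{6 - 14}{-2 + 14} - 11\right) = - 67848 \left(\frac{6 - 14}{12} - 11\right) = - 67848 \left(\frac{1}{12} \left(-8\right) - 11\right) = - 67848 \left(- \frac{2}{3} - 11\right) = \left(-67848\right) \left(- \frac{35}{3}\right) = 791560$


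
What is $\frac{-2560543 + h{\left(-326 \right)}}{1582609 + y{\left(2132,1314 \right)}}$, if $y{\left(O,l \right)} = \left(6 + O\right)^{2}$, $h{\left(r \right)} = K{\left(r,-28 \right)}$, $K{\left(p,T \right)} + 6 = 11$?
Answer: $- \frac{2560538}{6153653} \approx -0.4161$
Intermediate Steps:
$K{\left(p,T \right)} = 5$ ($K{\left(p,T \right)} = -6 + 11 = 5$)
$h{\left(r \right)} = 5$
$\frac{-2560543 + h{\left(-326 \right)}}{1582609 + y{\left(2132,1314 \right)}} = \frac{-2560543 + 5}{1582609 + \left(6 + 2132\right)^{2}} = - \frac{2560538}{1582609 + 2138^{2}} = - \frac{2560538}{1582609 + 4571044} = - \frac{2560538}{6153653}$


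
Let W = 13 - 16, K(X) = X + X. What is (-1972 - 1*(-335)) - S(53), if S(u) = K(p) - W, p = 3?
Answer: -1646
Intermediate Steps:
K(X) = 2*X
W = -3
S(u) = 9 (S(u) = 2*3 - 1*(-3) = 6 + 3 = 9)
(-1972 - 1*(-335)) - S(53) = (-1972 - 1*(-335)) - 1*9 = (-1972 + 335) - 9 = -1637 - 9 = -1646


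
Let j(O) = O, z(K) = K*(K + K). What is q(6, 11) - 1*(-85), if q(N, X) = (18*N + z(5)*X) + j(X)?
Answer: 754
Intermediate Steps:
z(K) = 2*K**2 (z(K) = K*(2*K) = 2*K**2)
q(N, X) = 18*N + 51*X (q(N, X) = (18*N + (2*5**2)*X) + X = (18*N + (2*25)*X) + X = (18*N + 50*X) + X = 18*N + 51*X)
q(6, 11) - 1*(-85) = (18*6 + 51*11) - 1*(-85) = (108 + 561) + 85 = 669 + 85 = 754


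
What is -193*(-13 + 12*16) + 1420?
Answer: -33127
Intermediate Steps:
-193*(-13 + 12*16) + 1420 = -193*(-13 + 192) + 1420 = -193*179 + 1420 = -34547 + 1420 = -33127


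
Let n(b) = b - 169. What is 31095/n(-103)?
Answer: -31095/272 ≈ -114.32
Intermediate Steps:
n(b) = -169 + b
31095/n(-103) = 31095/(-169 - 103) = 31095/(-272) = 31095*(-1/272) = -31095/272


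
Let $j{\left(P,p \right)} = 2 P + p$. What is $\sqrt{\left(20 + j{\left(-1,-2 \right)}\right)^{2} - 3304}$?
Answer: $2 i \sqrt{762} \approx 55.209 i$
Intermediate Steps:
$j{\left(P,p \right)} = p + 2 P$
$\sqrt{\left(20 + j{\left(-1,-2 \right)}\right)^{2} - 3304} = \sqrt{\left(20 + \left(-2 + 2 \left(-1\right)\right)\right)^{2} - 3304} = \sqrt{\left(20 - 4\right)^{2} - 3304} = \sqrt{16^{2} - 3304} = \sqrt{256 - 3304} = \sqrt{-3048} = 2 i \sqrt{762}$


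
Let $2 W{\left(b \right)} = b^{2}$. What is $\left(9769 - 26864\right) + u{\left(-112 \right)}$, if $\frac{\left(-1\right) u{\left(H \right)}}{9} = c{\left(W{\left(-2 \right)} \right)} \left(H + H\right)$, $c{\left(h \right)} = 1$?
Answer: $-15079$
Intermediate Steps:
$W{\left(b \right)} = \frac{b^{2}}{2}$
$u{\left(H \right)} = - 18 H$ ($u{\left(H \right)} = - 9 \cdot 1 \left(H + H\right) = - 9 \cdot 1 \cdot 2 H = - 9 \cdot 2 H = - 18 H$)
$\left(9769 - 26864\right) + u{\left(-112 \right)} = \left(9769 - 26864\right) - -2016 = -17095 + 2016 = -15079$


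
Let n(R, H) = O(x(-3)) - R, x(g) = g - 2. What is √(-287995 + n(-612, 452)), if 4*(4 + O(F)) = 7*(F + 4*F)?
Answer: 3*I*√127747/2 ≈ 536.13*I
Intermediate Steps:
x(g) = -2 + g
O(F) = -4 + 35*F/4 (O(F) = -4 + (7*(F + 4*F))/4 = -4 + (7*(5*F))/4 = -4 + (35*F)/4 = -4 + 35*F/4)
n(R, H) = -191/4 - R (n(R, H) = (-4 + 35*(-2 - 3)/4) - R = (-4 + (35/4)*(-5)) - R = (-4 - 175/4) - R = -191/4 - R)
√(-287995 + n(-612, 452)) = √(-287995 + (-191/4 - 1*(-612))) = √(-287995 + (-191/4 + 612)) = √(-287995 + 2257/4) = √(-1149723/4) = 3*I*√127747/2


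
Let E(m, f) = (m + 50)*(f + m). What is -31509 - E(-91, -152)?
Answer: -41472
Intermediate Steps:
E(m, f) = (50 + m)*(f + m)
-31509 - E(-91, -152) = -31509 - ((-91)² + 50*(-152) + 50*(-91) - 152*(-91)) = -31509 - (8281 - 7600 - 4550 + 13832) = -31509 - 1*9963 = -31509 - 9963 = -41472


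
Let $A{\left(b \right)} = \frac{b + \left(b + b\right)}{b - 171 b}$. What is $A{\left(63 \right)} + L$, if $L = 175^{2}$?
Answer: $\frac{5206247}{170} \approx 30625.0$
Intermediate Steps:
$A{\left(b \right)} = - \frac{3}{170}$ ($A{\left(b \right)} = \frac{b + 2 b}{\left(-170\right) b} = 3 b \left(- \frac{1}{170 b}\right) = - \frac{3}{170}$)
$L = 30625$
$A{\left(63 \right)} + L = - \frac{3}{170} + 30625 = \frac{5206247}{170}$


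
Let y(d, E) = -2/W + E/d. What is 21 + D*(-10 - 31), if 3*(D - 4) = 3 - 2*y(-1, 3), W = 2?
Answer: -880/3 ≈ -293.33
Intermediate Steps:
y(d, E) = -1 + E/d (y(d, E) = -2/2 + E/d = -2*½ + E/d = -1 + E/d)
D = 23/3 (D = 4 + (3 - 2*(3 - 1*(-1))/(-1))/3 = 4 + (3 - (-2)*(3 + 1))/3 = 4 + (3 - (-2)*4)/3 = 4 + (3 - 2*(-4))/3 = 4 + (3 + 8)/3 = 4 + (⅓)*11 = 4 + 11/3 = 23/3 ≈ 7.6667)
21 + D*(-10 - 31) = 21 + 23*(-10 - 31)/3 = 21 + (23/3)*(-41) = 21 - 943/3 = -880/3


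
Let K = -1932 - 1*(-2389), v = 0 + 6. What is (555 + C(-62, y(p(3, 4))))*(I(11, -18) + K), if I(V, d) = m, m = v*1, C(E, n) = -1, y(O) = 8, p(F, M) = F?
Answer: 256502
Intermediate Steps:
v = 6
K = 457 (K = -1932 + 2389 = 457)
m = 6 (m = 6*1 = 6)
I(V, d) = 6
(555 + C(-62, y(p(3, 4))))*(I(11, -18) + K) = (555 - 1)*(6 + 457) = 554*463 = 256502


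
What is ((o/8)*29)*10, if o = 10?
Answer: 725/2 ≈ 362.50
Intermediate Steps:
((o/8)*29)*10 = ((10/8)*29)*10 = ((10*(⅛))*29)*10 = ((5/4)*29)*10 = (145/4)*10 = 725/2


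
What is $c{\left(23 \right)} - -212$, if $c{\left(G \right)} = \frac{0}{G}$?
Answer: $212$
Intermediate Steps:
$c{\left(G \right)} = 0$
$c{\left(23 \right)} - -212 = 0 - -212 = 0 + 212 = 212$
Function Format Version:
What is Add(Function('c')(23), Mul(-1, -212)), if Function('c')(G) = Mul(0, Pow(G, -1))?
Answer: 212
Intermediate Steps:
Function('c')(G) = 0
Add(Function('c')(23), Mul(-1, -212)) = Add(0, Mul(-1, -212)) = Add(0, 212) = 212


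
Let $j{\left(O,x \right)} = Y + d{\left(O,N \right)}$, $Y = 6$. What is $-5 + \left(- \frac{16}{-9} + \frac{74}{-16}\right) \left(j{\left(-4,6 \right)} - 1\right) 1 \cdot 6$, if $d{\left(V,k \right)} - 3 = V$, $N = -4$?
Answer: $- \frac{220}{3} \approx -73.333$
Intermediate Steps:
$d{\left(V,k \right)} = 3 + V$
$j{\left(O,x \right)} = 9 + O$ ($j{\left(O,x \right)} = 6 + \left(3 + O\right) = 9 + O$)
$-5 + \left(- \frac{16}{-9} + \frac{74}{-16}\right) \left(j{\left(-4,6 \right)} - 1\right) 1 \cdot 6 = -5 + \left(- \frac{16}{-9} + \frac{74}{-16}\right) \left(\left(9 - 4\right) - 1\right) 1 \cdot 6 = -5 + \left(\left(-16\right) \left(- \frac{1}{9}\right) + 74 \left(- \frac{1}{16}\right)\right) \left(5 - 1\right) 6 = -5 + \left(\frac{16}{9} - \frac{37}{8}\right) 4 \cdot 6 = -5 - \frac{205}{3} = - \frac{220}{3}$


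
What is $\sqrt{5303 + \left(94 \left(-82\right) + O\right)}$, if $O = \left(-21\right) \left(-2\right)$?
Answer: $i \sqrt{2363} \approx 48.611 i$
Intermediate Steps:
$O = 42$
$\sqrt{5303 + \left(94 \left(-82\right) + O\right)} = \sqrt{5303 + \left(94 \left(-82\right) + 42\right)} = \sqrt{5303 + \left(-7708 + 42\right)} = \sqrt{5303 - 7666} = \sqrt{-2363} = i \sqrt{2363}$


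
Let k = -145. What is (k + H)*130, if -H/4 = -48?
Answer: 6110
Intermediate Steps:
H = 192 (H = -4*(-48) = 192)
(k + H)*130 = (-145 + 192)*130 = 47*130 = 6110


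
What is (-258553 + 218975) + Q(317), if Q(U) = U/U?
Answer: -39577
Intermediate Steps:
Q(U) = 1
(-258553 + 218975) + Q(317) = (-258553 + 218975) + 1 = -39578 + 1 = -39577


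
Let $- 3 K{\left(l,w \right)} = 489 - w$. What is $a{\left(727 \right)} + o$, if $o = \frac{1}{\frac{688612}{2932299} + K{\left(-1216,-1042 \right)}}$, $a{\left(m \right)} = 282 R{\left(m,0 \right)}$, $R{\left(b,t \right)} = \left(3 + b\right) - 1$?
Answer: $\frac{307495615860459}{1495761311} \approx 2.0558 \cdot 10^{5}$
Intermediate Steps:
$R{\left(b,t \right)} = 2 + b$
$K{\left(l,w \right)} = -163 + \frac{w}{3}$ ($K{\left(l,w \right)} = - \frac{489 - w}{3} = -163 + \frac{w}{3}$)
$a{\left(m \right)} = 564 + 282 m$ ($a{\left(m \right)} = 282 \left(2 + m\right) = 564 + 282 m$)
$o = - \frac{2932299}{1495761311}$ ($o = \frac{1}{\frac{688612}{2932299} + \left(-163 + \frac{1}{3} \left(-1042\right)\right)} = \frac{1}{688612 \cdot \frac{1}{2932299} - \frac{1531}{3}} = \frac{1}{\frac{688612}{2932299} - \frac{1531}{3}} = \frac{1}{- \frac{1495761311}{2932299}} = - \frac{2932299}{1495761311} \approx -0.0019604$)
$a{\left(727 \right)} + o = \left(564 + 282 \cdot 727\right) - \frac{2932299}{1495761311} = \left(564 + 205014\right) - \frac{2932299}{1495761311} = 205578 - \frac{2932299}{1495761311} = \frac{307495615860459}{1495761311}$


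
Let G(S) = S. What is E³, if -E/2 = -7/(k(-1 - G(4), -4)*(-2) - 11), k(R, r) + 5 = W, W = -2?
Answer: 2744/27 ≈ 101.63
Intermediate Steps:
k(R, r) = -7 (k(R, r) = -5 - 2 = -7)
E = 14/3 (E = -2*(-7)/(-7*(-2) - 11) = -2*(-7)/(14 - 11) = -2*(-7)/3 = -2*(-7/3) = 14/3 ≈ 4.6667)
E³ = (14/3)³ = 2744/27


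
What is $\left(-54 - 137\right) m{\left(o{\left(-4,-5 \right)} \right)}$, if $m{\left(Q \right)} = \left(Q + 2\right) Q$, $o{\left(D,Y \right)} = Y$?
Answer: $-2865$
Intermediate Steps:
$m{\left(Q \right)} = Q \left(2 + Q\right)$ ($m{\left(Q \right)} = \left(2 + Q\right) Q = Q \left(2 + Q\right)$)
$\left(-54 - 137\right) m{\left(o{\left(-4,-5 \right)} \right)} = \left(-54 - 137\right) \left(- 5 \left(2 - 5\right)\right) = - 191 \left(\left(-5\right) \left(-3\right)\right) = \left(-191\right) 15 = -2865$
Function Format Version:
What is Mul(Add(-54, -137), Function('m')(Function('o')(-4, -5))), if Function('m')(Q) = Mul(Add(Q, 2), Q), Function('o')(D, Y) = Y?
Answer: -2865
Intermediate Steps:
Function('m')(Q) = Mul(Q, Add(2, Q)) (Function('m')(Q) = Mul(Add(2, Q), Q) = Mul(Q, Add(2, Q)))
Mul(Add(-54, -137), Function('m')(Function('o')(-4, -5))) = Mul(Add(-54, -137), Mul(-5, Add(2, -5))) = Mul(-191, Mul(-5, -3)) = Mul(-191, 15) = -2865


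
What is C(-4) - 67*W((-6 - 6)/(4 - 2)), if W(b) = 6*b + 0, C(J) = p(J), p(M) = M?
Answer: 2408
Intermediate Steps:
C(J) = J
W(b) = 6*b
C(-4) - 67*W((-6 - 6)/(4 - 2)) = -4 - 402*(-6 - 6)/(4 - 2) = -4 - 402*(-12/2) = -4 - 402*(-12*1/2) = -4 - 402*(-6) = -4 - 67*(-36) = -4 + 2412 = 2408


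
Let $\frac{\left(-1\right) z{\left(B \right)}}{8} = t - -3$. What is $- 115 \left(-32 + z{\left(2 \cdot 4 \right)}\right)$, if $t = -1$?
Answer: $5520$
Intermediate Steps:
$z{\left(B \right)} = -16$ ($z{\left(B \right)} = - 8 \left(-1 - -3\right) = - 8 \left(-1 + 3\right) = \left(-8\right) 2 = -16$)
$- 115 \left(-32 + z{\left(2 \cdot 4 \right)}\right) = - 115 \left(-32 - 16\right) = \left(-115\right) \left(-48\right) = 5520$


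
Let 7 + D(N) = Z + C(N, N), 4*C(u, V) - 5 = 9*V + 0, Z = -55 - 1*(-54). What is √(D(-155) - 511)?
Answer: I*√3466/2 ≈ 29.436*I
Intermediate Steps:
Z = -1 (Z = -55 + 54 = -1)
C(u, V) = 5/4 + 9*V/4 (C(u, V) = 5/4 + (9*V + 0)/4 = 5/4 + (9*V)/4 = 5/4 + 9*V/4)
D(N) = -27/4 + 9*N/4 (D(N) = -7 + (-1 + (5/4 + 9*N/4)) = -7 + (¼ + 9*N/4) = -27/4 + 9*N/4)
√(D(-155) - 511) = √((-27/4 + (9/4)*(-155)) - 511) = √((-27/4 - 1395/4) - 511) = √(-711/2 - 511) = √(-1733/2) = I*√3466/2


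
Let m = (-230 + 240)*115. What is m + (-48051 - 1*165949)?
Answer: -212850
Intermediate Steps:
m = 1150 (m = 10*115 = 1150)
m + (-48051 - 1*165949) = 1150 + (-48051 - 1*165949) = 1150 + (-48051 - 165949) = 1150 - 214000 = -212850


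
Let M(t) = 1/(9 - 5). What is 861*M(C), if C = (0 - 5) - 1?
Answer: 861/4 ≈ 215.25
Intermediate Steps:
C = -6 (C = -5 - 1 = -6)
M(t) = 1/4
861*M(C) = 861*(1/4) = 861/4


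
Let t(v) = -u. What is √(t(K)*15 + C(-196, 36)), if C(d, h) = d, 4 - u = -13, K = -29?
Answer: I*√451 ≈ 21.237*I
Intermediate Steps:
u = 17 (u = 4 - 1*(-13) = 4 + 13 = 17)
t(v) = -17 (t(v) = -1*17 = -17)
√(t(K)*15 + C(-196, 36)) = √(-17*15 - 196) = √(-255 - 196) = √(-451) = I*√451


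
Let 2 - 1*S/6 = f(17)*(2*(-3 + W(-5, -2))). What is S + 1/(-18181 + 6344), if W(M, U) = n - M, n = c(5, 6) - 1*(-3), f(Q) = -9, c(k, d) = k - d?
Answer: 5255627/11837 ≈ 444.00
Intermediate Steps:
n = 2 (n = (5 - 1*6) - 1*(-3) = (5 - 6) + 3 = -1 + 3 = 2)
W(M, U) = 2 - M
S = 444 (S = 12 - (-54)*2*(-3 + (2 - 1*(-5))) = 12 - (-54)*2*(-3 + (2 + 5)) = 12 - (-54)*2*(-3 + 7) = 12 - (-54)*2*4 = 12 - (-54)*8 = 12 - 6*(-72) = 12 + 432 = 444)
S + 1/(-18181 + 6344) = 444 + 1/(-18181 + 6344) = 444 + 1/(-11837) = 444 - 1/11837 = 5255627/11837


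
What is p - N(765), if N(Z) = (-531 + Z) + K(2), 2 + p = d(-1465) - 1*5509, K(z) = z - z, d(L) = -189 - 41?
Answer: -5975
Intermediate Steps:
d(L) = -230
K(z) = 0
p = -5741 (p = -2 + (-230 - 1*5509) = -2 + (-230 - 5509) = -2 - 5739 = -5741)
N(Z) = -531 + Z (N(Z) = (-531 + Z) + 0 = -531 + Z)
p - N(765) = -5741 - (-531 + 765) = -5741 - 1*234 = -5741 - 234 = -5975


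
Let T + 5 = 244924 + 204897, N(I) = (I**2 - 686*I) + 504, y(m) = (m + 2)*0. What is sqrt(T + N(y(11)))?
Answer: 4*sqrt(28145) ≈ 671.06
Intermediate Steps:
y(m) = 0 (y(m) = (2 + m)*0 = 0)
N(I) = 504 + I**2 - 686*I
T = 449816 (T = -5 + (244924 + 204897) = -5 + 449821 = 449816)
sqrt(T + N(y(11))) = sqrt(449816 + (504 + 0**2 - 686*0)) = sqrt(449816 + (504 + 0 + 0)) = sqrt(449816 + 504) = sqrt(450320) = 4*sqrt(28145)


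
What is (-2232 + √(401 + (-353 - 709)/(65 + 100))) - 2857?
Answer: -5089 + √1193555/55 ≈ -5069.1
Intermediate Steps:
(-2232 + √(401 + (-353 - 709)/(65 + 100))) - 2857 = (-2232 + √(401 - 1062/165)) - 2857 = (-2232 + √(401 - 1062*1/165)) - 2857 = (-2232 + √(401 - 354/55)) - 2857 = (-2232 + √(21701/55)) - 2857 = (-2232 + √1193555/55) - 2857 = -5089 + √1193555/55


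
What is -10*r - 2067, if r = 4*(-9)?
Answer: -1707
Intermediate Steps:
r = -36
-10*r - 2067 = -10*(-36) - 2067 = 360 - 2067 = -1707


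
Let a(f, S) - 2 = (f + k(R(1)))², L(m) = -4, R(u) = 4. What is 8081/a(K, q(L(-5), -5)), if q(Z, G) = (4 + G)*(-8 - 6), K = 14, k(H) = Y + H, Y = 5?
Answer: 8081/531 ≈ 15.218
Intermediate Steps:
k(H) = 5 + H
q(Z, G) = -56 - 14*G (q(Z, G) = (4 + G)*(-14) = -56 - 14*G)
a(f, S) = 2 + (9 + f)² (a(f, S) = 2 + (f + (5 + 4))² = 2 + (f + 9)² = 2 + (9 + f)²)
8081/a(K, q(L(-5), -5)) = 8081/(2 + (9 + 14)²) = 8081/(2 + 23²) = 8081/(2 + 529) = 8081/531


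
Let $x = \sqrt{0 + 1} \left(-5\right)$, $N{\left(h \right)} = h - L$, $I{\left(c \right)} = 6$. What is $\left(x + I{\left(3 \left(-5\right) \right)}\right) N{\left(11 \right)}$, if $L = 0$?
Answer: $11$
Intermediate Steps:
$N{\left(h \right)} = h$ ($N{\left(h \right)} = h - 0 = h + 0 = h$)
$x = -5$ ($x = \sqrt{1} \left(-5\right) = 1 \left(-5\right) = -5$)
$\left(x + I{\left(3 \left(-5\right) \right)}\right) N{\left(11 \right)} = \left(-5 + 6\right) 11 = 1 \cdot 11 = 11$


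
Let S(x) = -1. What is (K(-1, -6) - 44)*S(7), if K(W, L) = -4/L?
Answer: 130/3 ≈ 43.333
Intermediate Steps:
(K(-1, -6) - 44)*S(7) = (-4/(-6) - 44)*(-1) = (-4*(-⅙) - 44)*(-1) = (⅔ - 44)*(-1) = -130/3*(-1) = 130/3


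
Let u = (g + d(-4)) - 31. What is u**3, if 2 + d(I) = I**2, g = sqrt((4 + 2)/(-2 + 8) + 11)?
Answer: -5525 + 1758*sqrt(3) ≈ -2480.1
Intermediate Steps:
g = 2*sqrt(3) (g = sqrt(6/6 + 11) = sqrt(6*(1/6) + 11) = sqrt(1 + 11) = sqrt(12) = 2*sqrt(3) ≈ 3.4641)
d(I) = -2 + I**2
u = -17 + 2*sqrt(3) (u = (2*sqrt(3) + (-2 + (-4)**2)) - 31 = (2*sqrt(3) + (-2 + 16)) - 31 = (2*sqrt(3) + 14) - 31 = (14 + 2*sqrt(3)) - 31 = -17 + 2*sqrt(3) ≈ -13.536)
u**3 = (-17 + 2*sqrt(3))**3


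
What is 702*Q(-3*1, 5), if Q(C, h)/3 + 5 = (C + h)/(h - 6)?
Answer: -14742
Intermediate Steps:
Q(C, h) = -15 + 3*(C + h)/(-6 + h) (Q(C, h) = -15 + 3*((C + h)/(h - 6)) = -15 + 3*((C + h)/(-6 + h)) = -15 + 3*(C + h)/(-6 + h))
702*Q(-3*1, 5) = 702*(3*(30 - 3*1 - 4*5)/(-6 + 5)) = 702*(3*(30 - 3 - 20)/(-1)) = 702*(3*(-1)*7) = 702*(-21) = -14742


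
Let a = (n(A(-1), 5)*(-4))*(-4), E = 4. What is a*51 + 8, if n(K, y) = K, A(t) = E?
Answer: 3272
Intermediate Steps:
A(t) = 4
a = 64 (a = (4*(-4))*(-4) = -16*(-4) = 64)
a*51 + 8 = 64*51 + 8 = 3264 + 8 = 3272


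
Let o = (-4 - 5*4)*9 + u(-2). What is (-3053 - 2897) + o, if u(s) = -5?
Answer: -6171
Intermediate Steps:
o = -221 (o = (-4 - 5*4)*9 - 5 = (-4 - 20)*9 - 5 = -24*9 - 5 = -216 - 5 = -221)
(-3053 - 2897) + o = (-3053 - 2897) - 221 = -5950 - 221 = -6171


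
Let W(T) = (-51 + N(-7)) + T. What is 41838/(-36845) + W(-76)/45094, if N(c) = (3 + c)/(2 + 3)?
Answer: -1891351563/1661488430 ≈ -1.1383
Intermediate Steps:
N(c) = ⅗ + c/5 (N(c) = (3 + c)/5 = (3 + c)*(⅕) = ⅗ + c/5)
W(T) = -259/5 + T (W(T) = (-51 + (⅗ + (⅕)*(-7))) + T = (-51 + (⅗ - 7/5)) + T = (-51 - ⅘) + T = -259/5 + T)
41838/(-36845) + W(-76)/45094 = 41838/(-36845) + (-259/5 - 76)/45094 = 41838*(-1/36845) - 639/5*1/45094 = -41838/36845 - 639/225470 = -1891351563/1661488430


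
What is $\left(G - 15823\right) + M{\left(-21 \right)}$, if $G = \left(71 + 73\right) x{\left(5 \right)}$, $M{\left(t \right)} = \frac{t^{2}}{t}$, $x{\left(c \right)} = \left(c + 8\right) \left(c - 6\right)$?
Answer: $-17716$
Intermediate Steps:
$x{\left(c \right)} = \left(-6 + c\right) \left(8 + c\right)$ ($x{\left(c \right)} = \left(8 + c\right) \left(-6 + c\right) = \left(-6 + c\right) \left(8 + c\right)$)
$M{\left(t \right)} = t$
$G = -1872$ ($G = \left(71 + 73\right) \left(-48 + 5^{2} + 2 \cdot 5\right) = 144 \left(-48 + 25 + 10\right) = 144 \left(-13\right) = -1872$)
$\left(G - 15823\right) + M{\left(-21 \right)} = \left(-1872 - 15823\right) - 21 = -17695 - 21 = -17716$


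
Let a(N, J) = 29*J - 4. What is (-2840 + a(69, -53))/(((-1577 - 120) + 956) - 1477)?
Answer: 4381/2218 ≈ 1.9752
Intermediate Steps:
a(N, J) = -4 + 29*J
(-2840 + a(69, -53))/(((-1577 - 120) + 956) - 1477) = (-2840 + (-4 + 29*(-53)))/(((-1577 - 120) + 956) - 1477) = (-2840 + (-4 - 1537))/((-1697 + 956) - 1477) = (-2840 - 1541)/(-741 - 1477) = -4381/(-2218) = -4381*(-1/2218) = 4381/2218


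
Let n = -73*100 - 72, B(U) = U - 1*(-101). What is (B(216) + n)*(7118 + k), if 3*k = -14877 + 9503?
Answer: -112738900/3 ≈ -3.7580e+7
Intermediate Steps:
k = -5374/3 (k = (-14877 + 9503)/3 = (1/3)*(-5374) = -5374/3 ≈ -1791.3)
B(U) = 101 + U (B(U) = U + 101 = 101 + U)
n = -7372 (n = -7300 - 72 = -7372)
(B(216) + n)*(7118 + k) = ((101 + 216) - 7372)*(7118 - 5374/3) = (317 - 7372)*(15980/3) = -7055*15980/3 = -112738900/3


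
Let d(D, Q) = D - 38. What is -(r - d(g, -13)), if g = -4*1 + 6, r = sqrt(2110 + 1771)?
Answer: -36 - sqrt(3881) ≈ -98.298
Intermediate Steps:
r = sqrt(3881) ≈ 62.298
g = 2 (g = -4 + 6 = 2)
d(D, Q) = -38 + D
-(r - d(g, -13)) = -(sqrt(3881) - (-38 + 2)) = -(sqrt(3881) - 1*(-36)) = -(sqrt(3881) + 36) = -(36 + sqrt(3881)) = -36 - sqrt(3881)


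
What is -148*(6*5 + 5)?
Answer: -5180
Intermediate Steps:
-148*(6*5 + 5) = -148*(30 + 5) = -148*35 = -5180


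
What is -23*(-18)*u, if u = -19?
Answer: -7866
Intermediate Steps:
-23*(-18)*u = -23*(-18)*(-19) = -(-414)*(-19) = -1*7866 = -7866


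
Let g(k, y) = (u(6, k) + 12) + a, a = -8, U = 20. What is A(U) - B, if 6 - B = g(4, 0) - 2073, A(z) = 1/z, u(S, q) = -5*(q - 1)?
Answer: -41799/20 ≈ -2089.9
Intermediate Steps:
u(S, q) = 5 - 5*q (u(S, q) = -5*(-1 + q) = 5 - 5*q)
g(k, y) = 9 - 5*k (g(k, y) = ((5 - 5*k) + 12) - 8 = (17 - 5*k) - 8 = 9 - 5*k)
B = 2090 (B = 6 - ((9 - 5*4) - 2073) = 6 - ((9 - 20) - 2073) = 6 - (-11 - 2073) = 6 - 1*(-2084) = 6 + 2084 = 2090)
A(U) - B = 1/20 - 1*2090 = 1/20 - 2090 = -41799/20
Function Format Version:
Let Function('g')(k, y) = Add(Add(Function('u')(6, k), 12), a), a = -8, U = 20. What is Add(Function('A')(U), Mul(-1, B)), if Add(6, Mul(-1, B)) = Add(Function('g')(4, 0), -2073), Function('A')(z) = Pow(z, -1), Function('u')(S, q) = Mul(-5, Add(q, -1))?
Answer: Rational(-41799, 20) ≈ -2089.9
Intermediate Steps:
Function('u')(S, q) = Add(5, Mul(-5, q)) (Function('u')(S, q) = Mul(-5, Add(-1, q)) = Add(5, Mul(-5, q)))
Function('g')(k, y) = Add(9, Mul(-5, k)) (Function('g')(k, y) = Add(Add(Add(5, Mul(-5, k)), 12), -8) = Add(Add(17, Mul(-5, k)), -8) = Add(9, Mul(-5, k)))
B = 2090 (B = Add(6, Mul(-1, Add(Add(9, Mul(-5, 4)), -2073))) = Add(6, Mul(-1, Add(Add(9, -20), -2073))) = Add(6, Mul(-1, Add(-11, -2073))) = Add(6, Mul(-1, -2084)) = Add(6, 2084) = 2090)
Add(Function('A')(U), Mul(-1, B)) = Add(Pow(20, -1), Mul(-1, 2090)) = Add(Rational(1, 20), -2090) = Rational(-41799, 20)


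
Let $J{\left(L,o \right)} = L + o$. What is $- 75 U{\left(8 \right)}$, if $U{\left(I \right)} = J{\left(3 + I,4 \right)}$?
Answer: $-1125$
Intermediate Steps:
$U{\left(I \right)} = 7 + I$ ($U{\left(I \right)} = \left(3 + I\right) + 4 = 7 + I$)
$- 75 U{\left(8 \right)} = - 75 \left(7 + 8\right) = \left(-75\right) 15 = -1125$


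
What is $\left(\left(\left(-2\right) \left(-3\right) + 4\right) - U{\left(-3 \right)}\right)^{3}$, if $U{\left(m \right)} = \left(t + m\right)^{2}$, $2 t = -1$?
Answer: $- \frac{729}{64} \approx -11.391$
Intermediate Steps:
$t = - \frac{1}{2}$ ($t = \frac{1}{2} \left(-1\right) = - \frac{1}{2} \approx -0.5$)
$U{\left(m \right)} = \left(- \frac{1}{2} + m\right)^{2}$
$\left(\left(\left(-2\right) \left(-3\right) + 4\right) - U{\left(-3 \right)}\right)^{3} = \left(\left(\left(-2\right) \left(-3\right) + 4\right) - \frac{\left(-1 + 2 \left(-3\right)\right)^{2}}{4}\right)^{3} = \left(\left(6 + 4\right) - \frac{\left(-1 - 6\right)^{2}}{4}\right)^{3} = \left(10 - \frac{\left(-7\right)^{2}}{4}\right)^{3} = \left(10 - \frac{1}{4} \cdot 49\right)^{3} = \left(10 - \frac{49}{4}\right)^{3} = \left(- \frac{9}{4}\right)^{3} = - \frac{729}{64}$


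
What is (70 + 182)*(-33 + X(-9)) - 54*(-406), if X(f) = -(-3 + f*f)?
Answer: -6048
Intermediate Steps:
X(f) = 3 - f**2 (X(f) = -(-3 + f**2) = 3 - f**2)
(70 + 182)*(-33 + X(-9)) - 54*(-406) = (70 + 182)*(-33 + (3 - 1*(-9)**2)) - 54*(-406) = 252*(-33 + (3 - 1*81)) + 21924 = 252*(-33 + (3 - 81)) + 21924 = 252*(-33 - 78) + 21924 = 252*(-111) + 21924 = -27972 + 21924 = -6048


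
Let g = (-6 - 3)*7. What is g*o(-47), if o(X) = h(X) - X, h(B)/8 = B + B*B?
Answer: -1092609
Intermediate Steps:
h(B) = 8*B + 8*B² (h(B) = 8*(B + B*B) = 8*(B + B²) = 8*B + 8*B²)
o(X) = -X + 8*X*(1 + X) (o(X) = 8*X*(1 + X) - X = -X + 8*X*(1 + X))
g = -63 (g = -9*7 = -63)
g*o(-47) = -(-2961)*(7 + 8*(-47)) = -(-2961)*(7 - 376) = -(-2961)*(-369) = -63*17343 = -1092609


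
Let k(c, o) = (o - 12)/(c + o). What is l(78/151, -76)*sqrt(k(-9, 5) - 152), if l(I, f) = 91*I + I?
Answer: 3588*I*sqrt(601)/151 ≈ 582.52*I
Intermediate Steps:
l(I, f) = 92*I
k(c, o) = (-12 + o)/(c + o)
l(78/151, -76)*sqrt(k(-9, 5) - 152) = (92*(78/151))*sqrt((-12 + 5)/(-9 + 5) - 152) = (92*(78*(1/151)))*sqrt(-7/(-4) - 152) = (92*(78/151))*sqrt(-1/4*(-7) - 152) = 7176*sqrt(7/4 - 152)/151 = 7176*sqrt(-601/4)/151 = 7176*(I*sqrt(601)/2)/151 = 3588*I*sqrt(601)/151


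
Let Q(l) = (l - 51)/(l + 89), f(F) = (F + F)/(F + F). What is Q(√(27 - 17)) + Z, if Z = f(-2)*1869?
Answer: 14781110/7911 + 140*√10/7911 ≈ 1868.5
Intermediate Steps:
f(F) = 1 (f(F) = (2*F)/((2*F)) = (2*F)*(1/(2*F)) = 1)
Z = 1869 (Z = 1*1869 = 1869)
Q(l) = (-51 + l)/(89 + l)
Q(√(27 - 17)) + Z = (-51 + √(27 - 17))/(89 + √(27 - 17)) + 1869 = (-51 + √10)/(89 + √10) + 1869 = 1869 + (-51 + √10)/(89 + √10)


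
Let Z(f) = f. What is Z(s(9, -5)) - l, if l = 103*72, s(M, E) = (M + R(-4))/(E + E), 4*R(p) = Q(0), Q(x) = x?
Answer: -74169/10 ≈ -7416.9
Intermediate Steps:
R(p) = 0 (R(p) = (¼)*0 = 0)
s(M, E) = M/(2*E) (s(M, E) = (M + 0)/(E + E) = M/((2*E)) = M*(1/(2*E)) = M/(2*E))
l = 7416
Z(s(9, -5)) - l = (½)*9/(-5) - 1*7416 = (½)*9*(-⅕) - 7416 = -9/10 - 7416 = -74169/10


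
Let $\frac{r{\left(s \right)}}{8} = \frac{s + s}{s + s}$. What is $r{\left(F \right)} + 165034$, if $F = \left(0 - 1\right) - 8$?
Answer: $165042$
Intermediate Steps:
$F = -9$ ($F = -1 - 8 = -9$)
$r{\left(s \right)} = 8$ ($r{\left(s \right)} = 8 \frac{s + s}{s + s} = 8 \frac{2 s}{2 s} = 8 \cdot 2 s \frac{1}{2 s} = 8 \cdot 1 = 8$)
$r{\left(F \right)} + 165034 = 8 + 165034 = 165042$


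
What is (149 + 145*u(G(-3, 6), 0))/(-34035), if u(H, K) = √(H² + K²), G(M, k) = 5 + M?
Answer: -439/34035 ≈ -0.012898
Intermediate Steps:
(149 + 145*u(G(-3, 6), 0))/(-34035) = (149 + 145*√((5 - 3)² + 0²))/(-34035) = (149 + 145*√(2² + 0))*(-1/34035) = (149 + 145*√(4 + 0))*(-1/34035) = (149 + 145*√4)*(-1/34035) = (149 + 145*2)*(-1/34035) = (149 + 290)*(-1/34035) = 439*(-1/34035) = -439/34035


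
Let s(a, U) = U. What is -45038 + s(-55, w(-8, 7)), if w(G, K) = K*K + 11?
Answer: -44978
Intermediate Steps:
w(G, K) = 11 + K² (w(G, K) = K² + 11 = 11 + K²)
-45038 + s(-55, w(-8, 7)) = -45038 + (11 + 7²) = -45038 + (11 + 49) = -45038 + 60 = -44978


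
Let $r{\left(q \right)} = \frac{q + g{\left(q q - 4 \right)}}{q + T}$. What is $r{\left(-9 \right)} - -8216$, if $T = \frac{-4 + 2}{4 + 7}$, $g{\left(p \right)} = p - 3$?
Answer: $\frac{829101}{101} \approx 8208.9$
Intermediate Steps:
$g{\left(p \right)} = -3 + p$ ($g{\left(p \right)} = p - 3 = -3 + p$)
$T = - \frac{2}{11} \approx -0.18182$
$r{\left(q \right)} = \frac{-7 + q + q^{2}}{- \frac{2}{11} + q}$ ($r{\left(q \right)} = \frac{q + \left(-3 + \left(q q - 4\right)\right)}{q - \frac{2}{11}} = \frac{q + \left(-3 + \left(q^{2} - 4\right)\right)}{- \frac{2}{11} + q} = \frac{q + \left(-3 + \left(-4 + q^{2}\right)\right)}{- \frac{2}{11} + q} = \frac{q + \left(-7 + q^{2}\right)}{- \frac{2}{11} + q} = \frac{-7 + q + q^{2}}{- \frac{2}{11} + q}$)
$r{\left(-9 \right)} - -8216 = \frac{11 \left(-7 - 9 + \left(-9\right)^{2}\right)}{-2 + 11 \left(-9\right)} - -8216 = \frac{11 \left(-7 - 9 + 81\right)}{-2 - 99} + 8216 = 11 \frac{1}{-101} \cdot 65 + 8216 = 11 \left(- \frac{1}{101}\right) 65 + 8216 = - \frac{715}{101} + 8216 = \frac{829101}{101}$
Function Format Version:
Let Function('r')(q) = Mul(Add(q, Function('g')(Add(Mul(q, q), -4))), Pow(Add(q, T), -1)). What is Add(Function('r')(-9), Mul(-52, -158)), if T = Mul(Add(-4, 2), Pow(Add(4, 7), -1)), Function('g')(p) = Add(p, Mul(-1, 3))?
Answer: Rational(829101, 101) ≈ 8208.9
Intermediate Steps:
Function('g')(p) = Add(-3, p) (Function('g')(p) = Add(p, -3) = Add(-3, p))
T = Rational(-2, 11) (T = Mul(-2, Pow(11, -1)) = Mul(-2, Rational(1, 11)) = Rational(-2, 11) ≈ -0.18182)
Function('r')(q) = Mul(Pow(Add(Rational(-2, 11), q), -1), Add(-7, q, Pow(q, 2))) (Function('r')(q) = Mul(Add(q, Add(-3, Add(Mul(q, q), -4))), Pow(Add(q, Rational(-2, 11)), -1)) = Mul(Add(q, Add(-3, Add(Pow(q, 2), -4))), Pow(Add(Rational(-2, 11), q), -1)) = Mul(Add(q, Add(-3, Add(-4, Pow(q, 2)))), Pow(Add(Rational(-2, 11), q), -1)) = Mul(Add(q, Add(-7, Pow(q, 2))), Pow(Add(Rational(-2, 11), q), -1)) = Mul(Add(-7, q, Pow(q, 2)), Pow(Add(Rational(-2, 11), q), -1)) = Mul(Pow(Add(Rational(-2, 11), q), -1), Add(-7, q, Pow(q, 2))))
Add(Function('r')(-9), Mul(-52, -158)) = Add(Mul(11, Pow(Add(-2, Mul(11, -9)), -1), Add(-7, -9, Pow(-9, 2))), Mul(-52, -158)) = Add(Mul(11, Pow(Add(-2, -99), -1), Add(-7, -9, 81)), 8216) = Add(Mul(11, Pow(-101, -1), 65), 8216) = Add(Mul(11, Rational(-1, 101), 65), 8216) = Add(Rational(-715, 101), 8216) = Rational(829101, 101)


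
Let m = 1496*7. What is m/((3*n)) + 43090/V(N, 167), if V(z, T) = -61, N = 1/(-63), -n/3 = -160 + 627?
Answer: -181746062/256383 ≈ -708.88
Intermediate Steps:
m = 10472
n = -1401 (n = -3*(-160 + 627) = -3*467 = -1401)
N = -1/63 ≈ -0.015873
m/((3*n)) + 43090/V(N, 167) = 10472/((3*(-1401))) + 43090/(-61) = 10472/(-4203) + 43090*(-1/61) = 10472*(-1/4203) - 43090/61 = -10472/4203 - 43090/61 = -181746062/256383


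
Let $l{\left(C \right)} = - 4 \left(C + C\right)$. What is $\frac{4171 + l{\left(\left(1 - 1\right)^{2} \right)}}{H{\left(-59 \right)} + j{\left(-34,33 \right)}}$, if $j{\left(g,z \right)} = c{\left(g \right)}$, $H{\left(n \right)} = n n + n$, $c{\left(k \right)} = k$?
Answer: $\frac{4171}{3388} \approx 1.2311$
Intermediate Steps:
$H{\left(n \right)} = n + n^{2}$ ($H{\left(n \right)} = n^{2} + n = n + n^{2}$)
$j{\left(g,z \right)} = g$
$l{\left(C \right)} = - 8 C$ ($l{\left(C \right)} = - 4 \cdot 2 C = - 8 C$)
$\frac{4171 + l{\left(\left(1 - 1\right)^{2} \right)}}{H{\left(-59 \right)} + j{\left(-34,33 \right)}} = \frac{4171 - 8 \left(1 - 1\right)^{2}}{- 59 \left(1 - 59\right) - 34} = \frac{4171 - 8 \cdot 0^{2}}{\left(-59\right) \left(-58\right) - 34} = \frac{4171 - 0}{3422 - 34} = \frac{4171 + 0}{3388} = 4171 \cdot \frac{1}{3388} = \frac{4171}{3388}$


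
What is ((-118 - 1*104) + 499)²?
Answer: 76729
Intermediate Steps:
((-118 - 1*104) + 499)² = ((-118 - 104) + 499)² = (-222 + 499)² = 277² = 76729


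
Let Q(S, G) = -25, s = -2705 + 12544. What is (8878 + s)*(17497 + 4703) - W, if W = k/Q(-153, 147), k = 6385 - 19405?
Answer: 2077584396/5 ≈ 4.1552e+8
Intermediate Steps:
s = 9839
k = -13020
W = 2604/5 (W = -13020/(-25) = -13020*(-1/25) = 2604/5 ≈ 520.80)
(8878 + s)*(17497 + 4703) - W = (8878 + 9839)*(17497 + 4703) - 1*2604/5 = 18717*22200 - 2604/5 = 415517400 - 2604/5 = 2077584396/5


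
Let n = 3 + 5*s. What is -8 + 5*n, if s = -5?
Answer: -118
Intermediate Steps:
n = -22 (n = 3 + 5*(-5) = 3 - 25 = -22)
-8 + 5*n = -8 + 5*(-22) = -8 - 110 = -118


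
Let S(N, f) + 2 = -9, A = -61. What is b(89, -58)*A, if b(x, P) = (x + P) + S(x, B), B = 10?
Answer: -1220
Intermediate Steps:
S(N, f) = -11 (S(N, f) = -2 - 9 = -11)
b(x, P) = -11 + P + x (b(x, P) = (x + P) - 11 = (P + x) - 11 = -11 + P + x)
b(89, -58)*A = (-11 - 58 + 89)*(-61) = 20*(-61) = -1220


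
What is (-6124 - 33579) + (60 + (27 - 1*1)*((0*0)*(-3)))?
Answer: -39643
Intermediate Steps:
(-6124 - 33579) + (60 + (27 - 1*1)*((0*0)*(-3))) = -39703 + (60 + (27 - 1)*(0*(-3))) = -39703 + (60 + 26*0) = -39703 + (60 + 0) = -39703 + 60 = -39643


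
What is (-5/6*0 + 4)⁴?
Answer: 256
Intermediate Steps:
(-5/6*0 + 4)⁴ = (-5*⅙*0 + 4)⁴ = (-⅚*0 + 4)⁴ = (0 + 4)⁴ = 4⁴ = 256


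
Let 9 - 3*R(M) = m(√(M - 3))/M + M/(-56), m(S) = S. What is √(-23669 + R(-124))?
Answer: √(-40119949086 + 4557*I*√127)/1302 ≈ 9.846e-5 + 153.84*I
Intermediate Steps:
R(M) = 3 + M/168 - √(-3 + M)/(3*M) (R(M) = 3 - (√(M - 3)/M + M/(-56))/3 = 3 - (√(-3 + M)/M + M*(-1/56))/3 = 3 - (√(-3 + M)/M - M/56)/3 = 3 - (-M/56 + √(-3 + M)/M)/3 = 3 + (M/168 - √(-3 + M)/(3*M)) = 3 + M/168 - √(-3 + M)/(3*M))
√(-23669 + R(-124)) = √(-23669 + (3 + (1/168)*(-124) - ⅓*√(-3 - 124)/(-124))) = √(-23669 + (3 - 31/42 - ⅓*(-1/124)*√(-127))) = √(-23669 + (3 - 31/42 - ⅓*(-1/124)*I*√127)) = √(-23669 + (3 - 31/42 + I*√127/372)) = √(-23669 + (95/42 + I*√127/372)) = √(-994003/42 + I*√127/372)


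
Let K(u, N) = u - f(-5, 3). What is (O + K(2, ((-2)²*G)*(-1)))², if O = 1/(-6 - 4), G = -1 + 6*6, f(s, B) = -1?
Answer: 841/100 ≈ 8.4100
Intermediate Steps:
G = 35 (G = -1 + 36 = 35)
O = -⅒ (O = 1/(-10) = -⅒ ≈ -0.10000)
K(u, N) = 1 + u (K(u, N) = u - 1*(-1) = u + 1 = 1 + u)
(O + K(2, ((-2)²*G)*(-1)))² = (-⅒ + (1 + 2))² = (-⅒ + 3)² = (29/10)² = 841/100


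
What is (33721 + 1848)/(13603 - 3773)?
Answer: 35569/9830 ≈ 3.6184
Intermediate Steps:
(33721 + 1848)/(13603 - 3773) = 35569/9830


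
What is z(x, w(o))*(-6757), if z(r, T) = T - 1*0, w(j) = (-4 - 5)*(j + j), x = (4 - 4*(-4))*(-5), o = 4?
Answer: 486504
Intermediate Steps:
x = -100 (x = (4 + 16)*(-5) = 20*(-5) = -100)
w(j) = -18*j
z(r, T) = T (z(r, T) = T + 0 = T)
z(x, w(o))*(-6757) = -18*4*(-6757) = -72*(-6757) = 486504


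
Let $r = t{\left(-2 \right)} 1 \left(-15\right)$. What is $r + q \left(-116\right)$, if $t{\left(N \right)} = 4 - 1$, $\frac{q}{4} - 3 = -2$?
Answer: $-509$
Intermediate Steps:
$q = 4$ ($q = 12 + 4 \left(-2\right) = 12 - 8 = 4$)
$t{\left(N \right)} = 3$ ($t{\left(N \right)} = 4 - 1 = 3$)
$r = -45$ ($r = 3 \cdot 1 \left(-15\right) = 3 \left(-15\right) = -45$)
$r + q \left(-116\right) = -45 + 4 \left(-116\right) = -45 - 464 = -509$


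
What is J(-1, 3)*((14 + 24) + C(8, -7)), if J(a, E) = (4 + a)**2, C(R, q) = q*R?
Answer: -162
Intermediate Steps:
C(R, q) = R*q
J(-1, 3)*((14 + 24) + C(8, -7)) = (4 - 1)**2*((14 + 24) + 8*(-7)) = 3**2*(38 - 56) = 9*(-18) = -162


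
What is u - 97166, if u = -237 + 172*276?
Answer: -49931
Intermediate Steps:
u = 47235 (u = -237 + 47472 = 47235)
u - 97166 = 47235 - 97166 = -49931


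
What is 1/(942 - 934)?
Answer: 1/8 ≈ 0.12500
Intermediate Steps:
1/(942 - 934) = 1/8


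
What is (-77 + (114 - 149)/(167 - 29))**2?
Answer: 113656921/19044 ≈ 5968.1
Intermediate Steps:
(-77 + (114 - 149)/(167 - 29))**2 = (-77 - 35/138)**2 = (-10661/138)**2 = 113656921/19044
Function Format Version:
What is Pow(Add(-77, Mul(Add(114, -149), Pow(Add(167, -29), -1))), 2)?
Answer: Rational(113656921, 19044) ≈ 5968.1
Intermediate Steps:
Pow(Add(-77, Mul(Add(114, -149), Pow(Add(167, -29), -1))), 2) = Pow(Add(-77, Mul(-35, Pow(138, -1))), 2) = Pow(Add(-77, Mul(-35, Rational(1, 138))), 2) = Pow(Add(-77, Rational(-35, 138)), 2) = Pow(Rational(-10661, 138), 2) = Rational(113656921, 19044)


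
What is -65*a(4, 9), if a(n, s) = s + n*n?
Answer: -1625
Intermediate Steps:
a(n, s) = s + n²
-65*a(4, 9) = -65*(9 + 4²) = -65*(9 + 16) = -65*25 = -1625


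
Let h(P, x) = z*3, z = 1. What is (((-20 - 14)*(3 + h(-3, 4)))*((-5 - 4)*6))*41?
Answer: 451656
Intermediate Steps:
h(P, x) = 3 (h(P, x) = 1*3 = 3)
(((-20 - 14)*(3 + h(-3, 4)))*((-5 - 4)*6))*41 = (((-20 - 14)*(3 + 3))*((-5 - 4)*6))*41 = ((-34*6)*(-9*6))*41 = -204*(-54)*41 = 11016*41 = 451656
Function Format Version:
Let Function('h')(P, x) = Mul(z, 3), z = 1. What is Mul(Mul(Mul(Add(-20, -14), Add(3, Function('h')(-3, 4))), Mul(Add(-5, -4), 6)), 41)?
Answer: 451656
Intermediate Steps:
Function('h')(P, x) = 3 (Function('h')(P, x) = Mul(1, 3) = 3)
Mul(Mul(Mul(Add(-20, -14), Add(3, Function('h')(-3, 4))), Mul(Add(-5, -4), 6)), 41) = Mul(Mul(Mul(Add(-20, -14), Add(3, 3)), Mul(Add(-5, -4), 6)), 41) = Mul(Mul(Mul(-34, 6), Mul(-9, 6)), 41) = Mul(Mul(-204, -54), 41) = Mul(11016, 41) = 451656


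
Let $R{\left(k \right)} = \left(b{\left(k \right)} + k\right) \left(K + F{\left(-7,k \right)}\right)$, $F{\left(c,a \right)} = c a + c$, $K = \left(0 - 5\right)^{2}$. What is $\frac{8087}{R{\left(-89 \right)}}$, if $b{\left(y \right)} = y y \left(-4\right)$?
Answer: $- \frac{8087}{20366493} \approx -0.00039707$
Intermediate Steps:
$K = 25$ ($K = \left(-5\right)^{2} = 25$)
$b{\left(y \right)} = - 4 y^{2}$ ($b{\left(y \right)} = y^{2} \left(-4\right) = - 4 y^{2}$)
$F{\left(c,a \right)} = c + a c$ ($F{\left(c,a \right)} = a c + c = c + a c$)
$R{\left(k \right)} = \left(18 - 7 k\right) \left(k - 4 k^{2}\right)$ ($R{\left(k \right)} = \left(- 4 k^{2} + k\right) \left(25 - 7 \left(1 + k\right)\right) = \left(k - 4 k^{2}\right) \left(25 - \left(7 + 7 k\right)\right) = \left(k - 4 k^{2}\right) \left(18 - 7 k\right) = \left(18 - 7 k\right) \left(k - 4 k^{2}\right)$)
$\frac{8087}{R{\left(-89 \right)}} = \frac{8087}{\left(-89\right) \left(18 - -7031 + 28 \left(-89\right)^{2}\right)} = \frac{8087}{\left(-89\right) \left(18 + 7031 + 28 \cdot 7921\right)} = \frac{8087}{\left(-89\right) \left(18 + 7031 + 221788\right)} = \frac{8087}{\left(-89\right) 228837} = \frac{8087}{-20366493} = 8087 \left(- \frac{1}{20366493}\right) = - \frac{8087}{20366493}$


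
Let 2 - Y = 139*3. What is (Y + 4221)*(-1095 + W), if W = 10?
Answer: -4129510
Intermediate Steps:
Y = -415 (Y = 2 - 139*3 = 2 - 1*417 = 2 - 417 = -415)
(Y + 4221)*(-1095 + W) = (-415 + 4221)*(-1095 + 10) = 3806*(-1085) = -4129510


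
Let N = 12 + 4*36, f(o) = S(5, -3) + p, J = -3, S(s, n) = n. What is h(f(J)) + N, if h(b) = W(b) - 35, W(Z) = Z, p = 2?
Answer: 120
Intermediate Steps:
f(o) = -1 (f(o) = -3 + 2 = -1)
N = 156 (N = 12 + 144 = 156)
h(b) = -35 + b (h(b) = b - 35 = -35 + b)
h(f(J)) + N = (-35 - 1) + 156 = -36 + 156 = 120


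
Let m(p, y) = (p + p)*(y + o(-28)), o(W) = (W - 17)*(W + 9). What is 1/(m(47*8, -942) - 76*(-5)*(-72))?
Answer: -1/92784 ≈ -1.0778e-5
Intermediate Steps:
o(W) = (-17 + W)*(9 + W)
m(p, y) = 2*p*(855 + y) (m(p, y) = (p + p)*(y + (-153 + (-28)² - 8*(-28))) = (2*p)*(y + (-153 + 784 + 224)) = (2*p)*(y + 855) = (2*p)*(855 + y) = 2*p*(855 + y))
1/(m(47*8, -942) - 76*(-5)*(-72)) = 1/(2*(47*8)*(855 - 942) - 76*(-5)*(-72)) = 1/(2*376*(-87) + 380*(-72)) = 1/(-65424 - 27360) = 1/(-92784) = -1/92784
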